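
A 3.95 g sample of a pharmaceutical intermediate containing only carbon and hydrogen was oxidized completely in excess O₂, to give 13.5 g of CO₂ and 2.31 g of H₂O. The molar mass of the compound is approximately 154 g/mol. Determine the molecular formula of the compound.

C12H10

mol C = 13.5 g CO₂ ÷ 44.009 g/mol = 0.3068 mol
mol H = 2 × 2.31 g H₂O ÷ 18.015 g/mol = 0.2565 mol
Divide by the smallest (0.2565 mol): C 1.196, H 1.000
Multiplying each by 5 gives whole numbers: C 5.98, H 5.00
Empirical formula: C6H5
Empirical-formula mass = 77.11 g/mol; 154 ÷ 77.11 ≈ 2, so the molecular formula is C12H10.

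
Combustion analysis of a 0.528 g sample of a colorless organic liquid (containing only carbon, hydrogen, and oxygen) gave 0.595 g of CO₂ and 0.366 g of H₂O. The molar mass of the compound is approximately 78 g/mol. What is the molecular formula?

C2H6O3

mol C = 0.595 g CO₂ ÷ 44.009 g/mol = 0.01352 mol
mol H = 2 × 0.366 g H₂O ÷ 18.015 g/mol = 0.04063 mol
mass O = 0.528 − (0.1624 + 0.04096) = 0.3247 g → mol O = 0.3247 ÷ 15.999 = 0.02029 mol
Divide by the smallest (0.01352 mol): C 1.000, H 3.005, O 1.501
Multiplying each by 2 gives whole numbers: C 2.00, H 6.01, O 3.00
Empirical formula: C2H6O3
Empirical-formula mass = 78.07 g/mol; 78 ÷ 78.07 ≈ 1, so the molecular formula is C2H6O3.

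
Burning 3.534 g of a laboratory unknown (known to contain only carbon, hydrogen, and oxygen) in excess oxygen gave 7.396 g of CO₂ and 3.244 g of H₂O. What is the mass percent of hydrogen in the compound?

10.27%

mol C = 7.396 g CO₂ ÷ 44.009 g/mol = 0.16806 mol
mol H = 2 × 3.244 g H₂O ÷ 18.015 g/mol = 0.36014 mol
mass O = 3.534 − (2.0185 + 0.36303) = 1.1524 g → mol O = 1.1524 ÷ 15.999 = 0.072032 mol
mass % H = 0.36303 g ÷ 3.534 g × 100%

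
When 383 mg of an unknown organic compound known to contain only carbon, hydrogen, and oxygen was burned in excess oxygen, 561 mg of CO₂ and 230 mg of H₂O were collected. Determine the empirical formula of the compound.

mol C = 0.561 g CO₂ ÷ 44.009 g/mol = 0.01275 mol
mol H = 2 × 0.230 g H₂O ÷ 18.015 g/mol = 0.02553 mol
mass O = 0.383 − (0.1531 + 0.02574) = 0.2042 g → mol O = 0.2042 ÷ 15.999 = 0.01276 mol
Divide by the smallest (0.01275 mol): C 1.000, H 2.003, O 1.001

CH2O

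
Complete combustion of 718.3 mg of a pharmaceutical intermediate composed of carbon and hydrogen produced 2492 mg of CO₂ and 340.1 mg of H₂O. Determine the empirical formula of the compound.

C3H2

mol C = 2.492 g CO₂ ÷ 44.009 g/mol = 0.056625 mol
mol H = 2 × 0.3401 g H₂O ÷ 18.015 g/mol = 0.037757 mol
Divide by the smallest (0.037757 mol): C 1.500, H 1.000
Multiplying each by 2 gives whole numbers: C 3.00, H 2.00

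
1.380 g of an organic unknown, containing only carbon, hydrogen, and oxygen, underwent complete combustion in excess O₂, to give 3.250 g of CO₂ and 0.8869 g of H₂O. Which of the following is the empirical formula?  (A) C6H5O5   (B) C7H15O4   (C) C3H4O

(C) C3H4O

mol C = 3.250 g CO₂ ÷ 44.009 g/mol = 0.073849 mol
mol H = 2 × 0.8869 g H₂O ÷ 18.015 g/mol = 0.098462 mol
mass O = 1.380 − (0.88699 + 0.099250) = 0.39376 g → mol O = 0.39376 ÷ 15.999 = 0.024611 mol
Divide by the smallest (0.024611 mol): C 3.001, H 4.001, O 1.000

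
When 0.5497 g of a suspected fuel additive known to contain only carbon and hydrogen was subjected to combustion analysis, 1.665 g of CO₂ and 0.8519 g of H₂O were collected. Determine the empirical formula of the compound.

C2H5

mol C = 1.665 g CO₂ ÷ 44.009 g/mol = 0.037833 mol
mol H = 2 × 0.8519 g H₂O ÷ 18.015 g/mol = 0.094577 mol
Divide by the smallest (0.037833 mol): C 1.000, H 2.500
Multiplying each by 2 gives whole numbers: C 2.00, H 5.00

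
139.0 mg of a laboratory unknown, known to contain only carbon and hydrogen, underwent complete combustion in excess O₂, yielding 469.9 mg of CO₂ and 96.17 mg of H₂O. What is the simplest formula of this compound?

CH

mol C = 0.4699 g CO₂ ÷ 44.009 g/mol = 0.010677 mol
mol H = 2 × 0.09617 g H₂O ÷ 18.015 g/mol = 0.010677 mol
Divide by the smallest (0.010677 mol): C 1.000, H 1.000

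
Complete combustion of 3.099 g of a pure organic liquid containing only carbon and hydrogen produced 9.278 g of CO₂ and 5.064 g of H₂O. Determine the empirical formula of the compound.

C3H8

mol C = 9.278 g CO₂ ÷ 44.009 g/mol = 0.21082 mol
mol H = 2 × 5.064 g H₂O ÷ 18.015 g/mol = 0.56220 mol
Divide by the smallest (0.21082 mol): C 1.000, H 2.667
Multiplying each by 3 gives whole numbers: C 3.00, H 8.00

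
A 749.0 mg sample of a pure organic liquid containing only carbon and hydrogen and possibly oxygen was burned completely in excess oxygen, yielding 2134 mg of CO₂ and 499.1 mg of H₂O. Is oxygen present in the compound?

mol C = 2.134 g CO₂ ÷ 44.009 g/mol = 0.048490 mol
mol H = 2 × 0.4991 g H₂O ÷ 18.015 g/mol = 0.055409 mol
C and H account for only 0.63827 g of the 0.7490 g sample; the remaining 0.11073 g must be oxygen.

yes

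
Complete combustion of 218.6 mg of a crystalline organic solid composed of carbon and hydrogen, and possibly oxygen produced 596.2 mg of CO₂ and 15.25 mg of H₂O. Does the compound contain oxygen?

mol C = 0.5962 g CO₂ ÷ 44.009 g/mol = 0.013547 mol
mol H = 2 × 0.01525 g H₂O ÷ 18.015 g/mol = 0.0016930 mol
C and H account for only 0.16442 g of the 0.2186 g sample; the remaining 0.054178 g must be oxygen.

yes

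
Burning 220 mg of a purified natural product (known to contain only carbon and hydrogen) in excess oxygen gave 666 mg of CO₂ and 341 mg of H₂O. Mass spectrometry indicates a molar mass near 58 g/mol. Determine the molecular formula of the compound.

mol C = 0.666 g CO₂ ÷ 44.009 g/mol = 0.01513 mol
mol H = 2 × 0.341 g H₂O ÷ 18.015 g/mol = 0.03786 mol
Divide by the smallest (0.01513 mol): C 1.000, H 2.502
Multiplying each by 2 gives whole numbers: C 2.00, H 5.00
Empirical formula: C2H5
Empirical-formula mass = 29.06 g/mol; 58 ÷ 29.06 ≈ 2, so the molecular formula is C4H10.

C4H10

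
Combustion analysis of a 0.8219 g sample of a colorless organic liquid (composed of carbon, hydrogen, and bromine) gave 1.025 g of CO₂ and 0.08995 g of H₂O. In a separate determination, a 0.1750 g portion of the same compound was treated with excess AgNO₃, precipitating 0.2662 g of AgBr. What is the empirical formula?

C7H3Br2

mol C = 1.025 g CO₂ ÷ 44.009 g/mol = 0.023291 mol
mol H = 2 × 0.08995 g H₂O ÷ 18.015 g/mol = 0.0099861 mol
From the AgBr data: mol Br per gram of compound = (0.2662 ÷ 187.772) ÷ 0.1750 = 0.0081010 mol/g, so in the 0.8219 g combustion sample mol Br = 0.0066582 mol
Divide by the smallest (0.0066582 mol): C 3.498, H 1.500, Br 1.000
Multiplying each by 2 gives whole numbers: C 7.00, H 3.00, Br 2.00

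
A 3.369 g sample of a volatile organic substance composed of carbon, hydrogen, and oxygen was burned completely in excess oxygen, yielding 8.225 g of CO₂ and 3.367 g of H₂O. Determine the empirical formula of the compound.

C4H8O

mol C = 8.225 g CO₂ ÷ 44.009 g/mol = 0.18689 mol
mol H = 2 × 3.367 g H₂O ÷ 18.015 g/mol = 0.37380 mol
mass O = 3.369 − (2.2448 + 0.37679) = 0.74743 g → mol O = 0.74743 ÷ 15.999 = 0.046717 mol
Divide by the smallest (0.046717 mol): C 4.001, H 8.001, O 1.000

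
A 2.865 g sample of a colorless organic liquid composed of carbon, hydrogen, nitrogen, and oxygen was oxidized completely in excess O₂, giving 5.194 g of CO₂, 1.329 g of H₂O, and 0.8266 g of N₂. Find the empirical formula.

C4H5N2O

mol C = 5.194 g CO₂ ÷ 44.009 g/mol = 0.11802 mol
mol H = 2 × 1.329 g H₂O ÷ 18.015 g/mol = 0.14754 mol
mol N = 2 × 0.8266 g N₂ ÷ 28.014 g/mol = 0.059013 mol
mass O = 2.865 − (1.4176 + 0.14872 + 0.82660) = 0.47212 g → mol O = 0.47212 ÷ 15.999 = 0.029509 mol
Divide by the smallest (0.029509 mol): C 3.999, H 5.000, N 2.000, O 1.000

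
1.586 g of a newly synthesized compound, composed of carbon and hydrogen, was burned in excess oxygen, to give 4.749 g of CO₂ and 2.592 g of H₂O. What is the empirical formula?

mol C = 4.749 g CO₂ ÷ 44.009 g/mol = 0.10791 mol
mol H = 2 × 2.592 g H₂O ÷ 18.015 g/mol = 0.28776 mol
Divide by the smallest (0.10791 mol): C 1.000, H 2.667
Multiplying each by 3 gives whole numbers: C 3.00, H 8.00

C3H8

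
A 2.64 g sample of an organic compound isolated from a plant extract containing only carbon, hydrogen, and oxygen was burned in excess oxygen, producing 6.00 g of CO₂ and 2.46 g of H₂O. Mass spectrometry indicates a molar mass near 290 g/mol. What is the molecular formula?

mol C = 6.00 g CO₂ ÷ 44.009 g/mol = 0.1363 mol
mol H = 2 × 2.46 g H₂O ÷ 18.015 g/mol = 0.2731 mol
mass O = 2.64 − (1.638 + 0.2753) = 0.7272 g → mol O = 0.7272 ÷ 15.999 = 0.04545 mol
Divide by the smallest (0.04545 mol): C 3.000, H 6.009, O 1.000
Empirical formula: C3H6O
Empirical-formula mass = 58.08 g/mol; 290 ÷ 58.08 ≈ 5, so the molecular formula is C15H30O5.

C15H30O5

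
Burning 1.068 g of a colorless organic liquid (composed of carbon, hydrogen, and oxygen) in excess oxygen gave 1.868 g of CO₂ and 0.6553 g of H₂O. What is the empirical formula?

mol C = 1.868 g CO₂ ÷ 44.009 g/mol = 0.042446 mol
mol H = 2 × 0.6553 g H₂O ÷ 18.015 g/mol = 0.072750 mol
mass O = 1.068 − (0.50982 + 0.073332) = 0.48485 g → mol O = 0.48485 ÷ 15.999 = 0.030305 mol
Divide by the smallest (0.030305 mol): C 1.401, H 2.401, O 1.000
Multiplying each by 5 gives whole numbers: C 7.00, H 12.00, O 5.00

C7H12O5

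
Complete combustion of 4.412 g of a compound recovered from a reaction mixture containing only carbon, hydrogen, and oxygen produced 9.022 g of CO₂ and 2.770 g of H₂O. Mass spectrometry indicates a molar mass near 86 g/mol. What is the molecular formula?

mol C = 9.022 g CO₂ ÷ 44.009 g/mol = 0.20500 mol
mol H = 2 × 2.770 g H₂O ÷ 18.015 g/mol = 0.30752 mol
mass O = 4.412 − (2.4623 + 0.30998) = 1.6397 g → mol O = 1.6397 ÷ 15.999 = 0.10249 mol
Divide by the smallest (0.10249 mol): C 2.000, H 3.001, O 1.000
Empirical formula: C2H3O
Empirical-formula mass = 43.05 g/mol; 86 ÷ 43.05 ≈ 2, so the molecular formula is C4H6O2.

C4H6O2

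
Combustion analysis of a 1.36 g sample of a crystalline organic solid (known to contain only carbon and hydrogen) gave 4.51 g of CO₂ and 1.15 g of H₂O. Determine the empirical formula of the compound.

mol C = 4.51 g CO₂ ÷ 44.009 g/mol = 0.1025 mol
mol H = 2 × 1.15 g H₂O ÷ 18.015 g/mol = 0.1277 mol
Divide by the smallest (0.1025 mol): C 1.000, H 1.246
Multiplying each by 4 gives whole numbers: C 4.00, H 4.98

C4H5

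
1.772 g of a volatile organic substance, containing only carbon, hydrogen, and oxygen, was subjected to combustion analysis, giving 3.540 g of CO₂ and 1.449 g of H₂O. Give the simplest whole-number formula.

mol C = 3.540 g CO₂ ÷ 44.009 g/mol = 0.080438 mol
mol H = 2 × 1.449 g H₂O ÷ 18.015 g/mol = 0.16087 mol
mass O = 1.772 − (0.96614 + 0.16215) = 0.64371 g → mol O = 0.64371 ÷ 15.999 = 0.040234 mol
Divide by the smallest (0.040234 mol): C 1.999, H 3.998, O 1.000

C2H4O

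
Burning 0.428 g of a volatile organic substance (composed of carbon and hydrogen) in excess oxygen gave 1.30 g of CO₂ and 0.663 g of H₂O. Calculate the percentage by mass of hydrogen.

mol C = 1.30 g CO₂ ÷ 44.009 g/mol = 0.02954 mol
mol H = 2 × 0.663 g H₂O ÷ 18.015 g/mol = 0.07361 mol
mass % H = 0.07419 g ÷ 0.428 g × 100%

17.3%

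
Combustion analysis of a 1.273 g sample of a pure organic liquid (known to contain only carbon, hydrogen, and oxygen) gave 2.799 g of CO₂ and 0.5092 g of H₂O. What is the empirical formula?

C9H8O4

mol C = 2.799 g CO₂ ÷ 44.009 g/mol = 0.063601 mol
mol H = 2 × 0.5092 g H₂O ÷ 18.015 g/mol = 0.056531 mol
mass O = 1.273 − (0.76391 + 0.056983) = 0.45211 g → mol O = 0.45211 ÷ 15.999 = 0.028259 mol
Divide by the smallest (0.028259 mol): C 2.251, H 2.000, O 1.000
Multiplying each by 4 gives whole numbers: C 9.00, H 8.00, O 4.00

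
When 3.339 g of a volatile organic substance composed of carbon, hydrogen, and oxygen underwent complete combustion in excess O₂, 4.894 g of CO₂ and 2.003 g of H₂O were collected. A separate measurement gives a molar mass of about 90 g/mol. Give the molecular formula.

C3H6O3

mol C = 4.894 g CO₂ ÷ 44.009 g/mol = 0.11120 mol
mol H = 2 × 2.003 g H₂O ÷ 18.015 g/mol = 0.22237 mol
mass O = 3.339 − (1.3357 + 0.22415) = 1.7792 g → mol O = 1.7792 ÷ 15.999 = 0.11121 mol
Divide by the smallest (0.11120 mol): C 1.000, H 2.000, O 1.000
Empirical formula: CH2O
Empirical-formula mass = 30.03 g/mol; 90 ÷ 30.03 ≈ 3, so the molecular formula is C3H6O3.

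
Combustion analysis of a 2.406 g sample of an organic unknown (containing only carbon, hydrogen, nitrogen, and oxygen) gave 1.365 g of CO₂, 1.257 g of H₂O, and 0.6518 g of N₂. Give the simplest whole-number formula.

mol C = 1.365 g CO₂ ÷ 44.009 g/mol = 0.031016 mol
mol H = 2 × 1.257 g H₂O ÷ 18.015 g/mol = 0.13955 mol
mol N = 2 × 0.6518 g N₂ ÷ 28.014 g/mol = 0.046534 mol
mass O = 2.406 − (0.37254 + 0.14067 + 0.65180) = 1.2410 g → mol O = 1.2410 ÷ 15.999 = 0.077567 mol
Divide by the smallest (0.031016 mol): C 1.000, H 4.499, N 1.500, O 2.501
Multiplying each by 2 gives whole numbers: C 2.00, H 9.00, N 3.00, O 5.00

C2H9N3O5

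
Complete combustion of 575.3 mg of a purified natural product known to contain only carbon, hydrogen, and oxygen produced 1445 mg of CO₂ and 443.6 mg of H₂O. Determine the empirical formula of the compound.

mol C = 1.445 g CO₂ ÷ 44.009 g/mol = 0.032834 mol
mol H = 2 × 0.4436 g H₂O ÷ 18.015 g/mol = 0.049248 mol
mass O = 0.5753 − (0.39437 + 0.049642) = 0.13129 g → mol O = 0.13129 ÷ 15.999 = 0.0082059 mol
Divide by the smallest (0.0082059 mol): C 4.001, H 6.001, O 1.000

C4H6O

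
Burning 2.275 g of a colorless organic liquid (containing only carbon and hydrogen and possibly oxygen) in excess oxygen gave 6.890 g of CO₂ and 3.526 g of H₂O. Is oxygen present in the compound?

mol C = 6.890 g CO₂ ÷ 44.009 g/mol = 0.15656 mol
mol H = 2 × 3.526 g H₂O ÷ 18.015 g/mol = 0.39145 mol
C and H together account for 2.2750 g — essentially the entire 2.275 g sample — so the compound contains no oxygen.

no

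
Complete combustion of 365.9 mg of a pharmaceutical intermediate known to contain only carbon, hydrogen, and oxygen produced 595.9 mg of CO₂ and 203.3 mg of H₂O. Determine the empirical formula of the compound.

C6H10O5

mol C = 0.5959 g CO₂ ÷ 44.009 g/mol = 0.013540 mol
mol H = 2 × 0.2033 g H₂O ÷ 18.015 g/mol = 0.022570 mol
mass O = 0.3659 − (0.16263 + 0.022751) = 0.18052 g → mol O = 0.18052 ÷ 15.999 = 0.011283 mol
Divide by the smallest (0.011283 mol): C 1.200, H 2.000, O 1.000
Multiplying each by 5 gives whole numbers: C 6.00, H 10.00, O 5.00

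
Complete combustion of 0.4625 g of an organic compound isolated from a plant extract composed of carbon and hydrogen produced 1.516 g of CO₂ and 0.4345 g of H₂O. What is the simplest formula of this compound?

mol C = 1.516 g CO₂ ÷ 44.009 g/mol = 0.034447 mol
mol H = 2 × 0.4345 g H₂O ÷ 18.015 g/mol = 0.048238 mol
Divide by the smallest (0.034447 mol): C 1.000, H 1.400
Multiplying each by 5 gives whole numbers: C 5.00, H 7.00

C5H7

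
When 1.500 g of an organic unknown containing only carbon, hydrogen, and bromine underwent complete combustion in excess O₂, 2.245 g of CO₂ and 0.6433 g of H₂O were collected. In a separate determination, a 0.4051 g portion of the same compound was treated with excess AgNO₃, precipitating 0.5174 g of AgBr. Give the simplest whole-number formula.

mol C = 2.245 g CO₂ ÷ 44.009 g/mol = 0.051012 mol
mol H = 2 × 0.6433 g H₂O ÷ 18.015 g/mol = 0.071418 mol
From the AgBr data: mol Br per gram of compound = (0.5174 ÷ 187.772) ÷ 0.4051 = 0.0068019 mol/g, so in the 1.500 g combustion sample mol Br = 0.010203 mol
Divide by the smallest (0.010203 mol): C 5.000, H 7.000, Br 1.000

C5H7Br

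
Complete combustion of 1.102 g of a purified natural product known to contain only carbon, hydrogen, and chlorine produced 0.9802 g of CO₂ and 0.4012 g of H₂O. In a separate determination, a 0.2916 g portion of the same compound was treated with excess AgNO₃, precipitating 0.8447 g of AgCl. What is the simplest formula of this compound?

CH2Cl

mol C = 0.9802 g CO₂ ÷ 44.009 g/mol = 0.022273 mol
mol H = 2 × 0.4012 g H₂O ÷ 18.015 g/mol = 0.044541 mol
From the AgCl data: mol Cl per gram of compound = (0.8447 ÷ 143.318) ÷ 0.2916 = 0.020212 mol/g, so in the 1.102 g combustion sample mol Cl = 0.022274 mol
Divide by the smallest (0.022273 mol): C 1.000, H 2.000, Cl 1.000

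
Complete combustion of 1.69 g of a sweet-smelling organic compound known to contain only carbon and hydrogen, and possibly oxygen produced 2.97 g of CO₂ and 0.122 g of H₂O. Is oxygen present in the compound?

mol C = 2.97 g CO₂ ÷ 44.009 g/mol = 0.06749 mol
mol H = 2 × 0.122 g H₂O ÷ 18.015 g/mol = 0.01354 mol
C and H account for only 0.8242 g of the 1.69 g sample; the remaining 0.8658 g must be oxygen.

yes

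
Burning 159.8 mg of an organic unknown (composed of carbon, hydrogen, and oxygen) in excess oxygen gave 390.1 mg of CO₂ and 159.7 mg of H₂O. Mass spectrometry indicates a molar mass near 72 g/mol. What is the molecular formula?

mol C = 0.3901 g CO₂ ÷ 44.009 g/mol = 0.0088641 mol
mol H = 2 × 0.1597 g H₂O ÷ 18.015 g/mol = 0.017730 mol
mass O = 0.1598 − (0.10647 + 0.017872) = 0.035462 g → mol O = 0.035462 ÷ 15.999 = 0.0022165 mol
Divide by the smallest (0.0022165 mol): C 3.999, H 7.999, O 1.000
Empirical formula: C4H8O
Empirical-formula mass = 72.11 g/mol; 72 ÷ 72.11 ≈ 1, so the molecular formula is C4H8O.

C4H8O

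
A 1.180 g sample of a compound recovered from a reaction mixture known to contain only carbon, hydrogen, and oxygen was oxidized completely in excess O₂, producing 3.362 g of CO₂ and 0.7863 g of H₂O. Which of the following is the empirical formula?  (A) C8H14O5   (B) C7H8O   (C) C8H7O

mol C = 3.362 g CO₂ ÷ 44.009 g/mol = 0.076393 mol
mol H = 2 × 0.7863 g H₂O ÷ 18.015 g/mol = 0.087294 mol
mass O = 1.180 − (0.91756 + 0.087992) = 0.17445 g → mol O = 0.17445 ÷ 15.999 = 0.010904 mol
Divide by the smallest (0.010904 mol): C 7.006, H 8.006, O 1.000

(B) C7H8O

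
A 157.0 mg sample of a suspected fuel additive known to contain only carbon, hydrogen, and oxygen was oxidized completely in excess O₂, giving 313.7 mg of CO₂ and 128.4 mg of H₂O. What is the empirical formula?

C2H4O

mol C = 0.3137 g CO₂ ÷ 44.009 g/mol = 0.0071281 mol
mol H = 2 × 0.1284 g H₂O ÷ 18.015 g/mol = 0.014255 mol
mass O = 0.1570 − (0.085615 + 0.014369) = 0.057016 g → mol O = 0.057016 ÷ 15.999 = 0.0035637 mol
Divide by the smallest (0.0035637 mol): C 2.000, H 4.000, O 1.000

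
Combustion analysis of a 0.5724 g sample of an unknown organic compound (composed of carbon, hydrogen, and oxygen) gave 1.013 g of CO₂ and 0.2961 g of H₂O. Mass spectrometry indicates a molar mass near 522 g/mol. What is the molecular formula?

mol C = 1.013 g CO₂ ÷ 44.009 g/mol = 0.023018 mol
mol H = 2 × 0.2961 g H₂O ÷ 18.015 g/mol = 0.032873 mol
mass O = 0.5724 − (0.27647 + 0.033136) = 0.26279 g → mol O = 0.26279 ÷ 15.999 = 0.016426 mol
Divide by the smallest (0.016426 mol): C 1.401, H 2.001, O 1.000
Multiplying each by 5 gives whole numbers: C 7.01, H 10.01, O 5.00
Empirical formula: C7H10O5
Empirical-formula mass = 174.15 g/mol; 522 ÷ 174.15 ≈ 3, so the molecular formula is C21H30O15.

C21H30O15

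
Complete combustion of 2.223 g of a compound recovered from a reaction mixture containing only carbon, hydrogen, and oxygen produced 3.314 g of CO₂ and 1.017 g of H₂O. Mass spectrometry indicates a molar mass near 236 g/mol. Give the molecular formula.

mol C = 3.314 g CO₂ ÷ 44.009 g/mol = 0.075303 mol
mol H = 2 × 1.017 g H₂O ÷ 18.015 g/mol = 0.11291 mol
mass O = 2.223 − (0.90446 + 0.11381) = 1.2047 g → mol O = 1.2047 ÷ 15.999 = 0.075300 mol
Divide by the smallest (0.075300 mol): C 1.000, H 1.499, O 1.000
Multiplying each by 2 gives whole numbers: C 2.00, H 3.00, O 2.00
Empirical formula: C2H3O2
Empirical-formula mass = 59.04 g/mol; 236 ÷ 59.04 ≈ 4, so the molecular formula is C8H12O8.

C8H12O8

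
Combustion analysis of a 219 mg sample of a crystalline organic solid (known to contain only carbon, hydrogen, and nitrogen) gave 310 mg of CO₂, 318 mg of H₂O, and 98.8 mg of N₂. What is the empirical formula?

CH5N

mol C = 0.310 g CO₂ ÷ 44.009 g/mol = 0.007044 mol
mol H = 2 × 0.318 g H₂O ÷ 18.015 g/mol = 0.03530 mol
mol N = 2 × 0.0988 g N₂ ÷ 28.014 g/mol = 0.007054 mol
Divide by the smallest (0.007044 mol): C 1.000, H 5.012, N 1.001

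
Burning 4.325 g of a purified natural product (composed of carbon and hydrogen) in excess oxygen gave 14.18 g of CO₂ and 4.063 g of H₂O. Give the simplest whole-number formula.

C5H7

mol C = 14.18 g CO₂ ÷ 44.009 g/mol = 0.32221 mol
mol H = 2 × 4.063 g H₂O ÷ 18.015 g/mol = 0.45107 mol
Divide by the smallest (0.32221 mol): C 1.000, H 1.400
Multiplying each by 5 gives whole numbers: C 5.00, H 7.00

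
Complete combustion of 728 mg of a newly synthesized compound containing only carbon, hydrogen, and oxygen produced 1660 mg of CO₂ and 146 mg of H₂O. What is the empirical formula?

C7H3O3

mol C = 1.66 g CO₂ ÷ 44.009 g/mol = 0.03772 mol
mol H = 2 × 0.146 g H₂O ÷ 18.015 g/mol = 0.01621 mol
mass O = 0.728 − (0.4530 + 0.01634) = 0.2586 g → mol O = 0.2586 ÷ 15.999 = 0.01616 mol
Divide by the smallest (0.01616 mol): C 2.334, H 1.003, O 1.000
Multiplying each by 3 gives whole numbers: C 7.00, H 3.01, O 3.00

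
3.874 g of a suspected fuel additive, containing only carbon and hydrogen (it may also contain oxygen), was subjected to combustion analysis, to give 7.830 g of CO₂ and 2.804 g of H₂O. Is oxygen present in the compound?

yes

mol C = 7.830 g CO₂ ÷ 44.009 g/mol = 0.17792 mol
mol H = 2 × 2.804 g H₂O ÷ 18.015 g/mol = 0.31130 mol
C and H account for only 2.4508 g of the 3.874 g sample; the remaining 1.4232 g must be oxygen.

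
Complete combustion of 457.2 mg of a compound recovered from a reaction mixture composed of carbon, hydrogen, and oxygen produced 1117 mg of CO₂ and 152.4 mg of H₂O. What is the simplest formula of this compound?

mol C = 1.117 g CO₂ ÷ 44.009 g/mol = 0.025381 mol
mol H = 2 × 0.1524 g H₂O ÷ 18.015 g/mol = 0.016919 mol
mass O = 0.4572 − (0.30485 + 0.017055) = 0.13529 g → mol O = 0.13529 ÷ 15.999 = 0.0084563 mol
Divide by the smallest (0.0084563 mol): C 3.001, H 2.001, O 1.000

C3H2O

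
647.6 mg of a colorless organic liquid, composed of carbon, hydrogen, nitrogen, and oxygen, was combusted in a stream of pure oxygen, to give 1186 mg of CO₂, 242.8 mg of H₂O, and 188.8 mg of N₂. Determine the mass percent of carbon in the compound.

49.98%

mol C = 1.186 g CO₂ ÷ 44.009 g/mol = 0.026949 mol
mol H = 2 × 0.2428 g H₂O ÷ 18.015 g/mol = 0.026955 mol
mol N = 2 × 0.1888 g N₂ ÷ 28.014 g/mol = 0.013479 mol
mass O = 0.6476 − (0.32368 + 0.027171 + 0.18880) = 0.10794 g → mol O = 0.10794 ÷ 15.999 = 0.0067469 mol
mass % C = 0.32368 g ÷ 0.6476 g × 100%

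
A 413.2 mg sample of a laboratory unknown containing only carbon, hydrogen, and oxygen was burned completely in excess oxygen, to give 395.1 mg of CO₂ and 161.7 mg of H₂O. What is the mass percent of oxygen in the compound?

69.52%

mol C = 0.3951 g CO₂ ÷ 44.009 g/mol = 0.0089777 mol
mol H = 2 × 0.1617 g H₂O ÷ 18.015 g/mol = 0.017952 mol
mass O = 0.4132 − (0.10783 + 0.018095) = 0.28727 g → mol O = 0.28727 ÷ 15.999 = 0.017956 mol
mass % O = 0.28727 g ÷ 0.4132 g × 100%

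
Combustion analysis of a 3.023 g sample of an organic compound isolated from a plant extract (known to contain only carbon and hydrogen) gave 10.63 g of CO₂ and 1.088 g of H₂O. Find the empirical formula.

C2H

mol C = 10.63 g CO₂ ÷ 44.009 g/mol = 0.24154 mol
mol H = 2 × 1.088 g H₂O ÷ 18.015 g/mol = 0.12079 mol
Divide by the smallest (0.12079 mol): C 2.000, H 1.000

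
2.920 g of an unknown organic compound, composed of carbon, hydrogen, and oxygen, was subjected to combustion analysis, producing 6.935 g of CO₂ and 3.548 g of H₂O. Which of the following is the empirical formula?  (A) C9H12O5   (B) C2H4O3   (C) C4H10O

(C) C4H10O

mol C = 6.935 g CO₂ ÷ 44.009 g/mol = 0.15758 mol
mol H = 2 × 3.548 g H₂O ÷ 18.015 g/mol = 0.39389 mol
mass O = 2.920 − (1.8927 + 0.39705) = 0.63024 g → mol O = 0.63024 ÷ 15.999 = 0.039393 mol
Divide by the smallest (0.039393 mol): C 4.000, H 9.999, O 1.000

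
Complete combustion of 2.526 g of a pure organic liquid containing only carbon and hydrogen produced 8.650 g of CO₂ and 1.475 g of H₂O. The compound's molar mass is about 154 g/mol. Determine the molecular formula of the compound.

mol C = 8.650 g CO₂ ÷ 44.009 g/mol = 0.19655 mol
mol H = 2 × 1.475 g H₂O ÷ 18.015 g/mol = 0.16375 mol
Divide by the smallest (0.16375 mol): C 1.200, H 1.000
Multiplying each by 5 gives whole numbers: C 6.00, H 5.00
Empirical formula: C6H5
Empirical-formula mass = 77.11 g/mol; 154 ÷ 77.11 ≈ 2, so the molecular formula is C12H10.

C12H10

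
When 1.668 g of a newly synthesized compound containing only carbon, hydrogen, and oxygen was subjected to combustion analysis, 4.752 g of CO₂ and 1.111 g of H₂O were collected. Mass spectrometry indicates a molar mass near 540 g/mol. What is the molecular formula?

mol C = 4.752 g CO₂ ÷ 44.009 g/mol = 0.10798 mol
mol H = 2 × 1.111 g H₂O ÷ 18.015 g/mol = 0.12334 mol
mass O = 1.668 − (1.2969 + 0.12433) = 0.24675 g → mol O = 0.24675 ÷ 15.999 = 0.015423 mol
Divide by the smallest (0.015423 mol): C 7.001, H 7.997, O 1.000
Empirical formula: C7H8O
Empirical-formula mass = 108.14 g/mol; 540 ÷ 108.14 ≈ 5, so the molecular formula is C35H40O5.

C35H40O5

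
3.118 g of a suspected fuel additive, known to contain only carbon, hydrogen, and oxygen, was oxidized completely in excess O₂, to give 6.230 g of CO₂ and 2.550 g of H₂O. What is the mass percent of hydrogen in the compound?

mol C = 6.230 g CO₂ ÷ 44.009 g/mol = 0.14156 mol
mol H = 2 × 2.550 g H₂O ÷ 18.015 g/mol = 0.28310 mol
mass O = 3.118 − (1.7003 + 0.28536) = 1.1323 g → mol O = 1.1323 ÷ 15.999 = 0.070775 mol
mass % H = 0.28536 g ÷ 3.118 g × 100%

9.15%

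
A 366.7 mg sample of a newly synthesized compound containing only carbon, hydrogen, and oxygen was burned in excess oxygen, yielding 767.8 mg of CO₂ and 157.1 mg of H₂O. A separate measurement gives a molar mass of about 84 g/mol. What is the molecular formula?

mol C = 0.7678 g CO₂ ÷ 44.009 g/mol = 0.017446 mol
mol H = 2 × 0.1571 g H₂O ÷ 18.015 g/mol = 0.017441 mol
mass O = 0.3667 − (0.20955 + 0.017581) = 0.13957 g → mol O = 0.13957 ÷ 15.999 = 0.0087237 mol
Divide by the smallest (0.0087237 mol): C 2.000, H 1.999, O 1.000
Empirical formula: C2H2O
Empirical-formula mass = 42.04 g/mol; 84 ÷ 42.04 ≈ 2, so the molecular formula is C4H4O2.

C4H4O2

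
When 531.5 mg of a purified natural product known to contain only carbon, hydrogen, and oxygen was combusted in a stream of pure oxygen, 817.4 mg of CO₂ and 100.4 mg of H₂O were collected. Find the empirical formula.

C5H3O5

mol C = 0.8174 g CO₂ ÷ 44.009 g/mol = 0.018573 mol
mol H = 2 × 0.1004 g H₂O ÷ 18.015 g/mol = 0.011146 mol
mass O = 0.5315 − (0.22309 + 0.011235) = 0.29718 g → mol O = 0.29718 ÷ 15.999 = 0.018575 mol
Divide by the smallest (0.011146 mol): C 1.666, H 1.000, O 1.666
Multiplying each by 3 gives whole numbers: C 5.00, H 3.00, O 5.00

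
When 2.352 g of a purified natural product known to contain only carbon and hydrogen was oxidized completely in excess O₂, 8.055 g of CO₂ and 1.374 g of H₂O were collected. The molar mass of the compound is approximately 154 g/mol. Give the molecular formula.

mol C = 8.055 g CO₂ ÷ 44.009 g/mol = 0.18303 mol
mol H = 2 × 1.374 g H₂O ÷ 18.015 g/mol = 0.15254 mol
Divide by the smallest (0.15254 mol): C 1.200, H 1.000
Multiplying each by 5 gives whole numbers: C 6.00, H 5.00
Empirical formula: C6H5
Empirical-formula mass = 77.11 g/mol; 154 ÷ 77.11 ≈ 2, so the molecular formula is C12H10.

C12H10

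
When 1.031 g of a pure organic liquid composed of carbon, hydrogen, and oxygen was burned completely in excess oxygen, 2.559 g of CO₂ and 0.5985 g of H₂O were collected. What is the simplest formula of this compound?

mol C = 2.559 g CO₂ ÷ 44.009 g/mol = 0.058147 mol
mol H = 2 × 0.5985 g H₂O ÷ 18.015 g/mol = 0.066445 mol
mass O = 1.031 − (0.69841 + 0.066976) = 0.26562 g → mol O = 0.26562 ÷ 15.999 = 0.016602 mol
Divide by the smallest (0.016602 mol): C 3.502, H 4.002, O 1.000
Multiplying each by 2 gives whole numbers: C 7.00, H 8.00, O 2.00

C7H8O2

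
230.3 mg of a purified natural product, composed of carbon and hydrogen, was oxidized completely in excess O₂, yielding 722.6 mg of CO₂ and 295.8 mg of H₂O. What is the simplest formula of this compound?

CH2

mol C = 0.7226 g CO₂ ÷ 44.009 g/mol = 0.016419 mol
mol H = 2 × 0.2958 g H₂O ÷ 18.015 g/mol = 0.032839 mol
Divide by the smallest (0.016419 mol): C 1.000, H 2.000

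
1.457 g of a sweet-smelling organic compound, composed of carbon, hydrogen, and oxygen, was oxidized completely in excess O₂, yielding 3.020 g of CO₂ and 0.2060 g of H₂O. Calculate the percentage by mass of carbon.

56.57%

mol C = 3.020 g CO₂ ÷ 44.009 g/mol = 0.068622 mol
mol H = 2 × 0.2060 g H₂O ÷ 18.015 g/mol = 0.022870 mol
mass O = 1.457 − (0.82422 + 0.023053) = 0.60972 g → mol O = 0.60972 ÷ 15.999 = 0.038110 mol
mass % C = 0.82422 g ÷ 1.457 g × 100%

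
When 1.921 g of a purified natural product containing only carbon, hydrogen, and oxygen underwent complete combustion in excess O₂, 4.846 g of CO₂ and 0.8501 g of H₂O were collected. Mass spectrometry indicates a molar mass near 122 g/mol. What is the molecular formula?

C7H6O2

mol C = 4.846 g CO₂ ÷ 44.009 g/mol = 0.11011 mol
mol H = 2 × 0.8501 g H₂O ÷ 18.015 g/mol = 0.094377 mol
mass O = 1.921 − (1.3226 + 0.095132) = 0.50329 g → mol O = 0.50329 ÷ 15.999 = 0.031458 mol
Divide by the smallest (0.031458 mol): C 3.500, H 3.000, O 1.000
Multiplying each by 2 gives whole numbers: C 7.00, H 6.00, O 2.00
Empirical formula: C7H6O2
Empirical-formula mass = 122.12 g/mol; 122 ÷ 122.12 ≈ 1, so the molecular formula is C7H6O2.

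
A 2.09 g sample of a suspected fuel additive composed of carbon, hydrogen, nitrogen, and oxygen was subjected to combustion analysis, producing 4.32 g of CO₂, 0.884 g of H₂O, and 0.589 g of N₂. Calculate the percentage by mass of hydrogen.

mol C = 4.32 g CO₂ ÷ 44.009 g/mol = 0.09816 mol
mol H = 2 × 0.884 g H₂O ÷ 18.015 g/mol = 0.09814 mol
mol N = 2 × 0.589 g N₂ ÷ 28.014 g/mol = 0.04205 mol
mass O = 2.09 − (1.179 + 0.09893 + 0.5890) = 0.2231 g → mol O = 0.2231 ÷ 15.999 = 0.01394 mol
mass % H = 0.09893 g ÷ 2.09 g × 100%

4.7%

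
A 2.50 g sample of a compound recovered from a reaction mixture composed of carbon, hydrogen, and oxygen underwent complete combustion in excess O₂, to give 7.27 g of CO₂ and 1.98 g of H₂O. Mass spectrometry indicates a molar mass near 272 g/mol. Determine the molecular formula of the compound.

C18H24O2

mol C = 7.27 g CO₂ ÷ 44.009 g/mol = 0.1652 mol
mol H = 2 × 1.98 g H₂O ÷ 18.015 g/mol = 0.2198 mol
mass O = 2.50 − (1.984 + 0.2216) = 0.2943 g → mol O = 0.2943 ÷ 15.999 = 0.01839 mol
Divide by the smallest (0.01839 mol): C 8.981, H 11.950, O 1.000
Empirical formula: C9H12O
Empirical-formula mass = 136.19 g/mol; 272 ÷ 136.19 ≈ 2, so the molecular formula is C18H24O2.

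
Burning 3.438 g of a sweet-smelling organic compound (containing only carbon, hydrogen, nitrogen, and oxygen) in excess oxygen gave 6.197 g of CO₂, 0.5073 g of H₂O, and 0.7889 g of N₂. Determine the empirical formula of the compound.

mol C = 6.197 g CO₂ ÷ 44.009 g/mol = 0.14081 mol
mol H = 2 × 0.5073 g H₂O ÷ 18.015 g/mol = 0.056320 mol
mol N = 2 × 0.7889 g N₂ ÷ 28.014 g/mol = 0.056322 mol
mass O = 3.438 − (1.6913 + 0.056770 + 0.78890) = 0.90104 g → mol O = 0.90104 ÷ 15.999 = 0.056318 mol
Divide by the smallest (0.056318 mol): C 2.500, H 1.000, N 1.000, O 1.000
Multiplying each by 2 gives whole numbers: C 5.00, H 2.00, N 2.00, O 2.00

C5H2N2O2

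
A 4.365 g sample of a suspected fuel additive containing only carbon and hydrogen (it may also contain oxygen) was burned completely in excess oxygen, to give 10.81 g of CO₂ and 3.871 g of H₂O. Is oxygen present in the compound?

yes

mol C = 10.81 g CO₂ ÷ 44.009 g/mol = 0.24563 mol
mol H = 2 × 3.871 g H₂O ÷ 18.015 g/mol = 0.42975 mol
C and H account for only 3.3835 g of the 4.365 g sample; the remaining 0.98153 g must be oxygen.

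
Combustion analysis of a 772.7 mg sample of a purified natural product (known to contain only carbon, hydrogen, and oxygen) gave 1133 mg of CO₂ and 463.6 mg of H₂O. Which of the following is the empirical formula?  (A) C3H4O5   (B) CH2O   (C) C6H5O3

mol C = 1.133 g CO₂ ÷ 44.009 g/mol = 0.025745 mol
mol H = 2 × 0.4636 g H₂O ÷ 18.015 g/mol = 0.051468 mol
mass O = 0.7727 − (0.30922 + 0.051880) = 0.41160 g → mol O = 0.41160 ÷ 15.999 = 0.025727 mol
Divide by the smallest (0.025727 mol): C 1.001, H 2.001, O 1.000

(B) CH2O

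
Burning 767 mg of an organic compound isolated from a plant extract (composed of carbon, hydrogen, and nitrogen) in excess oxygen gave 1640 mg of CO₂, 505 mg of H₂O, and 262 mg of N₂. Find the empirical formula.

mol C = 1.64 g CO₂ ÷ 44.009 g/mol = 0.03727 mol
mol H = 2 × 0.505 g H₂O ÷ 18.015 g/mol = 0.05606 mol
mol N = 2 × 0.262 g N₂ ÷ 28.014 g/mol = 0.01870 mol
Divide by the smallest (0.01870 mol): C 1.992, H 2.997, N 1.000

C2H3N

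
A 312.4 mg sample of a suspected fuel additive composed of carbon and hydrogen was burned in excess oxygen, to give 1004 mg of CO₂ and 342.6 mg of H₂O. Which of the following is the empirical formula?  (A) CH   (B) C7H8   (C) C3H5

(C) C3H5

mol C = 1.004 g CO₂ ÷ 44.009 g/mol = 0.022814 mol
mol H = 2 × 0.3426 g H₂O ÷ 18.015 g/mol = 0.038035 mol
Divide by the smallest (0.022814 mol): C 1.000, H 1.667
Multiplying each by 3 gives whole numbers: C 3.00, H 5.00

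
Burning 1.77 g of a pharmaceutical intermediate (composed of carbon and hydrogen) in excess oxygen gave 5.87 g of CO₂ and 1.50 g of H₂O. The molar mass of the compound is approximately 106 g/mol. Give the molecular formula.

mol C = 5.87 g CO₂ ÷ 44.009 g/mol = 0.1334 mol
mol H = 2 × 1.50 g H₂O ÷ 18.015 g/mol = 0.1665 mol
Divide by the smallest (0.1334 mol): C 1.000, H 1.249
Multiplying each by 4 gives whole numbers: C 4.00, H 4.99
Empirical formula: C4H5
Empirical-formula mass = 53.08 g/mol; 106 ÷ 53.08 ≈ 2, so the molecular formula is C8H10.

C8H10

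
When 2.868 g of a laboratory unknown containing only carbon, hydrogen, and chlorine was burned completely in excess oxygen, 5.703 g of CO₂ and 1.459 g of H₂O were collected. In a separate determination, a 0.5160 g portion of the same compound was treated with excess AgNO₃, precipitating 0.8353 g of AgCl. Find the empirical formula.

mol C = 5.703 g CO₂ ÷ 44.009 g/mol = 0.12959 mol
mol H = 2 × 1.459 g H₂O ÷ 18.015 g/mol = 0.16198 mol
From the AgCl data: mol Cl per gram of compound = (0.8353 ÷ 143.318) ÷ 0.5160 = 0.011295 mol/g, so in the 2.868 g combustion sample mol Cl = 0.032394 mol
Divide by the smallest (0.032394 mol): C 4.000, H 5.000, Cl 1.000

C4H5Cl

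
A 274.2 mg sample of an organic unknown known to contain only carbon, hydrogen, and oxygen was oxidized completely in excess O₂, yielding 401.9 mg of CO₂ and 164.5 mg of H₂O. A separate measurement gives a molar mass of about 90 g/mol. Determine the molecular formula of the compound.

mol C = 0.4019 g CO₂ ÷ 44.009 g/mol = 0.0091322 mol
mol H = 2 × 0.1645 g H₂O ÷ 18.015 g/mol = 0.018263 mol
mass O = 0.2742 − (0.10969 + 0.018409) = 0.14610 g → mol O = 0.14610 ÷ 15.999 = 0.0091321 mol
Divide by the smallest (0.0091321 mol): C 1.000, H 2.000, O 1.000
Empirical formula: CH2O
Empirical-formula mass = 30.03 g/mol; 90 ÷ 30.03 ≈ 3, so the molecular formula is C3H6O3.

C3H6O3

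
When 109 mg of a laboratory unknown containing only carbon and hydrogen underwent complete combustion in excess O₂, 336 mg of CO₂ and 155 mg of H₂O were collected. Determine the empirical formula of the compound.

C4H9

mol C = 0.336 g CO₂ ÷ 44.009 g/mol = 0.007635 mol
mol H = 2 × 0.155 g H₂O ÷ 18.015 g/mol = 0.01721 mol
Divide by the smallest (0.007635 mol): C 1.000, H 2.254
Multiplying each by 4 gives whole numbers: C 4.00, H 9.02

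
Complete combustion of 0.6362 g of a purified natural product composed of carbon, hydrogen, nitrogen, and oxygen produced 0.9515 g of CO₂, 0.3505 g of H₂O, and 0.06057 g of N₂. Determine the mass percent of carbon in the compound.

mol C = 0.9515 g CO₂ ÷ 44.009 g/mol = 0.021621 mol
mol H = 2 × 0.3505 g H₂O ÷ 18.015 g/mol = 0.038912 mol
mol N = 2 × 0.06057 g N₂ ÷ 28.014 g/mol = 0.0043243 mol
mass O = 0.6362 − (0.25968 + 0.039223 + 0.060570) = 0.27672 g → mol O = 0.27672 ÷ 15.999 = 0.017296 mol
mass % C = 0.25968 g ÷ 0.6362 g × 100%

40.82%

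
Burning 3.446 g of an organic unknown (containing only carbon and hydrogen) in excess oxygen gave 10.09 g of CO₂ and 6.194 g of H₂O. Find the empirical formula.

CH3

mol C = 10.09 g CO₂ ÷ 44.009 g/mol = 0.22927 mol
mol H = 2 × 6.194 g H₂O ÷ 18.015 g/mol = 0.68765 mol
Divide by the smallest (0.22927 mol): C 1.000, H 2.999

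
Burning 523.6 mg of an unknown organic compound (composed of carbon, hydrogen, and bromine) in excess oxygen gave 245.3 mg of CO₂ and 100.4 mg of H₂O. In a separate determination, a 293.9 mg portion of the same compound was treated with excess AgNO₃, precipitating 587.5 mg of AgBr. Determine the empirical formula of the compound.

mol C = 0.2453 g CO₂ ÷ 44.009 g/mol = 0.0055739 mol
mol H = 2 × 0.1004 g H₂O ÷ 18.015 g/mol = 0.011146 mol
From the AgBr data: mol Br per gram of compound = (0.5875 ÷ 187.772) ÷ 0.2939 = 0.010646 mol/g, so in the 0.5236 g combustion sample mol Br = 0.0055741 mol
Divide by the smallest (0.0055739 mol): C 1.000, H 2.000, Br 1.000

CH2Br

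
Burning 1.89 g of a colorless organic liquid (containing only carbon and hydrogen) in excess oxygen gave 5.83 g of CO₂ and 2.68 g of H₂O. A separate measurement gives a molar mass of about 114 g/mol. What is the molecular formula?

mol C = 5.83 g CO₂ ÷ 44.009 g/mol = 0.1325 mol
mol H = 2 × 2.68 g H₂O ÷ 18.015 g/mol = 0.2975 mol
Divide by the smallest (0.1325 mol): C 1.000, H 2.246
Multiplying each by 4 gives whole numbers: C 4.00, H 8.98
Empirical formula: C4H9
Empirical-formula mass = 57.12 g/mol; 114 ÷ 57.12 ≈ 2, so the molecular formula is C8H18.

C8H18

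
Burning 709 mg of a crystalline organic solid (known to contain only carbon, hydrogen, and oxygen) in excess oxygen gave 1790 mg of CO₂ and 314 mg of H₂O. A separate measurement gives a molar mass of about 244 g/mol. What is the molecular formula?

mol C = 1.79 g CO₂ ÷ 44.009 g/mol = 0.04067 mol
mol H = 2 × 0.314 g H₂O ÷ 18.015 g/mol = 0.03486 mol
mass O = 0.709 − (0.4885 + 0.03514) = 0.1853 g → mol O = 0.1853 ÷ 15.999 = 0.01158 mol
Divide by the smallest (0.01158 mol): C 3.511, H 3.009, O 1.000
Multiplying each by 2 gives whole numbers: C 7.02, H 6.02, O 2.00
Empirical formula: C7H6O2
Empirical-formula mass = 122.12 g/mol; 244 ÷ 122.12 ≈ 2, so the molecular formula is C14H12O4.

C14H12O4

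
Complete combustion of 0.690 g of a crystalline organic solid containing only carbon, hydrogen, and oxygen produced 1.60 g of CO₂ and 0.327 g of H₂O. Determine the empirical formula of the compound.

mol C = 1.60 g CO₂ ÷ 44.009 g/mol = 0.03636 mol
mol H = 2 × 0.327 g H₂O ÷ 18.015 g/mol = 0.03630 mol
mass O = 0.690 − (0.4367 + 0.03659) = 0.2167 g → mol O = 0.2167 ÷ 15.999 = 0.01355 mol
Divide by the smallest (0.01355 mol): C 2.684, H 2.680, O 1.000
Multiplying each by 3 gives whole numbers: C 8.05, H 8.04, O 3.00

C8H8O3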